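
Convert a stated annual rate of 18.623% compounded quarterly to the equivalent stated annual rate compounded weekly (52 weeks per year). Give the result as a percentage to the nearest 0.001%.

18.234%

EAR = (1 + 0.18623/4)^4 − 1 = 0.199644.
Solve (1 + r/52)^52 = 1.199644: r/52 = 1.199644^(1/52) − 1 = 0.003507, so r = 0.182344 = 18.234%.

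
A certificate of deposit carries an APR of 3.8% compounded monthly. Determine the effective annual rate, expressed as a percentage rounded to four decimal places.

EAR = (1 + 0.038/12)^12 − 1.
= (1 + 0.003167)^12 − 1 = 1.038669 − 1 = 3.8669%.

3.8669%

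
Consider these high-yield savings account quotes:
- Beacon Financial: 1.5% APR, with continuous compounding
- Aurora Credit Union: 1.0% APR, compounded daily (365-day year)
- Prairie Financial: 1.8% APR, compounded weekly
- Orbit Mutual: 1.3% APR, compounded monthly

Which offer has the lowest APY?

Beacon Financial: e^0.015 − 1 = 1.511%
Aurora Credit Union: (1 + 0.010/365)^365 − 1 = 1.005%
Prairie Financial: (1 + 0.018/52)^52 − 1 = 1.816%
Orbit Mutual: (1 + 0.013/12)^12 − 1 = 1.308%
The lowest effective annual rate is Aurora Credit Union at 1.005%.

Aurora Credit Union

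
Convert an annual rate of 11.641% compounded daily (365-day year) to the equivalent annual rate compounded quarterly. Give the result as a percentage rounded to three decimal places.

EAR = (1 + 0.11641/365)^365 − 1 = 0.123436.
Solve (1 + r/4)^4 = 1.123436: r/4 = 1.123436^(1/4) − 1 = 0.029525, so r = 0.118101 = 11.810%.

11.810%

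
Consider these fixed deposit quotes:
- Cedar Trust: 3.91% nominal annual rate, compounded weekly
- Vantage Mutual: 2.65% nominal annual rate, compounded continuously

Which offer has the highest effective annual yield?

Cedar Trust

Cedar Trust: (1 + 0.0391/52)^52 − 1 = 3.986%
Vantage Mutual: e^0.0265 − 1 = 2.685%
The highest effective annual rate is Cedar Trust at 3.986%.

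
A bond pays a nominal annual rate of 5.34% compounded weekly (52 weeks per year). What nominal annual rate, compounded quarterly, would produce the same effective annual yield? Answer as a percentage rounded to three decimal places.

5.373%

EAR = (1 + 0.0534/52)^52 − 1 = 0.054823.
Solve (1 + r/4)^4 = 1.054823: r/4 = 1.054823^(1/4) − 1 = 0.013433, so r = 0.053730 = 5.373%.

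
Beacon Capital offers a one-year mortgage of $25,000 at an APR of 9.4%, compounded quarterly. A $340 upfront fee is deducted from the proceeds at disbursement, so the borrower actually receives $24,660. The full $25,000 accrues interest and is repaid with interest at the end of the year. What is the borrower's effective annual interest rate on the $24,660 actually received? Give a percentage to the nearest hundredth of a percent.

11.25%

Amount owed after one year: 25,000 × (1 + 0.094/4)^4 = 25,000 × 1.097366 = $27,434.14.
Effective rate on net proceeds: 27,434.14 / 24,660 − 1 = 0.112496 = 11.25%.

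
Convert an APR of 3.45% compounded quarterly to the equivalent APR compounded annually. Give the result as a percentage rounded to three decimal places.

EAR = (1 + 0.0345/4)^4 − 1 = 0.034949.
Compounded annually, the equivalent nominal rate is the EAR itself: 3.495%.

3.495%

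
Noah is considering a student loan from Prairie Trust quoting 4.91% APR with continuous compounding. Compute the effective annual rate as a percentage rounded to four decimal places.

With continuous compounding, EAR = e^0.0491 − 1.
e^0.0491 = 1.050325, so EAR = 0.050325 = 5.0325%.

5.0325%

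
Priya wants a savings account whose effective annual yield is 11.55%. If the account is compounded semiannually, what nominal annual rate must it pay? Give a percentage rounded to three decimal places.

(1 + r/2)^2 − 1 = 0.1155, so 1 + r/2 = 1.1155^(1/2).
r/2 = 0.056172, so r = 0.112345 = 11.234%.

11.234%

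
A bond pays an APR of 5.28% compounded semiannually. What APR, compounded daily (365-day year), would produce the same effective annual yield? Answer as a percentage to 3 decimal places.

EAR = (1 + 0.0528/2)^2 − 1 = 0.053497.
Solve (1 + r/365)^365 = 1.053497: r/365 = 1.053497^(1/365) − 1 = 0.000143, so r = 0.052119 = 5.212%.

5.212%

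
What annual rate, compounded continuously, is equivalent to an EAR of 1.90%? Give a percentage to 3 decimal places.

Continuous: nominal r satisfies e^r − 1 = 0.0190.
r = ln(1 + 0.0190) = ln(1.0190) = 0.018822 = 1.882%.

1.882%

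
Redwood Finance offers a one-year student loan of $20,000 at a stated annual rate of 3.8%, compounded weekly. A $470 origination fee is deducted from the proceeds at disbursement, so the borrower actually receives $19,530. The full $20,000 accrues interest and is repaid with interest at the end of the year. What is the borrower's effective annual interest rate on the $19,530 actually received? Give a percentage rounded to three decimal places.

6.371%

Amount owed after one year: 20,000 × (1 + 0.038/52)^52 = 20,000 × 1.038717 = $20,774.34.
Effective rate on net proceeds: 20,774.34 / 19,530 − 1 = 0.063714 = 6.371%.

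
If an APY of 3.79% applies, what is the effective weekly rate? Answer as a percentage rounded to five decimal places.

The per-week rate i satisfies (1 + i)^52 = 1 + 0.0379.
i = 1.0379^(1/52) − 1 = 0.0007156 = 0.07156%.

0.07156%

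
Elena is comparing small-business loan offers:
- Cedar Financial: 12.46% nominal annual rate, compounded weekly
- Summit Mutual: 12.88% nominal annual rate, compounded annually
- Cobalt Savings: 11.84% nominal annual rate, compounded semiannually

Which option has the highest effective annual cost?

Cedar Financial: (1 + 0.1246/52)^52 − 1 = 13.253%
Summit Mutual: compounded annually, EAR = 12.880%
Cobalt Savings: (1 + 0.1184/2)^2 − 1 = 12.190%
The highest effective annual rate is Cedar Financial at 13.253%.

Cedar Financial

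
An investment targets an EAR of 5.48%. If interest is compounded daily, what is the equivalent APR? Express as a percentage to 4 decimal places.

(1 + r/365)^365 − 1 = 0.0548, so 1 + r/365 = 1.0548^(1/365).
r/365 = 0.000146, so r = 0.053355 = 5.3355%.

5.3355%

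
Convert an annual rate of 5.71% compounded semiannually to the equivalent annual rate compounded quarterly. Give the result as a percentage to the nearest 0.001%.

5.670%

EAR = (1 + 0.0571/2)^2 − 1 = 0.057915.
Solve (1 + r/4)^4 = 1.057915: r/4 = 1.057915^(1/4) − 1 = 0.014175, so r = 0.056698 = 5.670%.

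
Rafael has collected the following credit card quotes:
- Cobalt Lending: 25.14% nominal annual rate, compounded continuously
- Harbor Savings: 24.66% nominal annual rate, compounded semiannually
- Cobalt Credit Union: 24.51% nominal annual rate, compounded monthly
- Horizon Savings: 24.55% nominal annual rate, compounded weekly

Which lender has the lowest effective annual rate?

Harbor Savings

Cobalt Lending: e^0.2514 − 1 = 28.582%
Harbor Savings: (1 + 0.2466/2)^2 − 1 = 26.180%
Cobalt Credit Union: (1 + 0.2451/12)^12 − 1 = 27.460%
Horizon Savings: (1 + 0.2455/52)^52 − 1 = 27.752%
The lowest effective annual rate is Harbor Savings at 26.180%.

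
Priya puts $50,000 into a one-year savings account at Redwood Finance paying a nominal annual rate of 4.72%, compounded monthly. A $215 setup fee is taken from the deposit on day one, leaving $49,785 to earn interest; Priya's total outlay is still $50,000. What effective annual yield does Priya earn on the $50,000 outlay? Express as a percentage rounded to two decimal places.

Value after one year: 49,785 × (1 + 0.0472/12)^12 = 49,785 × 1.048235 = $52,186.36.
Effective yield on the $50,000 outlay: 52,186.36 / 50,000 − 1 = 0.043727 = 4.37%.

4.37%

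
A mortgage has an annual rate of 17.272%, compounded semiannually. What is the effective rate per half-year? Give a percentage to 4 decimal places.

With a nominal annual rate compounded semiannually, the periodic rate is the nominal rate divided by 2.
i = 0.17272 / 2 = 0.0863600 = 8.6360%.

8.6360%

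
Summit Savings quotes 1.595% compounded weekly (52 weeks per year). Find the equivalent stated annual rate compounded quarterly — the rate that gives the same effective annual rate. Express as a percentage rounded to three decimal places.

1.598%

EAR = (1 + 0.01595/52)^52 − 1 = 0.016075.
Solve (1 + r/4)^4 = 1.016075: r/4 = 1.016075^(1/4) − 1 = 0.003995, so r = 0.015979 = 1.598%.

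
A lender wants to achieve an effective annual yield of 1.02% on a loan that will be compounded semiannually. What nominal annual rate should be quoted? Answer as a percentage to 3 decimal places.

1.017%

(1 + r/2)^2 − 1 = 0.0102, so 1 + r/2 = 1.0102^(1/2).
r/2 = 0.005087, so r = 0.010174 = 1.017%.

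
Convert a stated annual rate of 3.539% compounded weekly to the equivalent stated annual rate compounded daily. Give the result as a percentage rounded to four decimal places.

EAR = (1 + 0.03539/52)^52 − 1 = 0.036011.
Solve (1 + r/365)^365 = 1.036011: r/365 = 1.036011^(1/365) − 1 = 0.000097, so r = 0.035380 = 3.5380%.

3.5380%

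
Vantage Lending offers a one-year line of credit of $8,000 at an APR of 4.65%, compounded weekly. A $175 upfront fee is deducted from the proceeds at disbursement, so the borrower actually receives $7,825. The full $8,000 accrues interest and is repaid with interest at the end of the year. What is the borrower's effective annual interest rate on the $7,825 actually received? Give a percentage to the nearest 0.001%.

7.100%

Amount owed after one year: 8,000 × (1 + 0.0465/52)^52 = 8,000 × 1.047576 = $8,380.61.
Effective rate on net proceeds: 8,380.61 / 7,825 − 1 = 0.071005 = 7.100%.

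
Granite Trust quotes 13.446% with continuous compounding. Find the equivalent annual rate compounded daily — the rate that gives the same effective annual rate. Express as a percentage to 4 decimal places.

13.4485%

EAR under continuous compounding: e^0.13446 − 1 = 0.143919.
Solve (1 + r/365)^365 = 1.143919: r/365 = 1.143919^(1/365) − 1 = 0.000368, so r = 0.134485 = 13.4485%.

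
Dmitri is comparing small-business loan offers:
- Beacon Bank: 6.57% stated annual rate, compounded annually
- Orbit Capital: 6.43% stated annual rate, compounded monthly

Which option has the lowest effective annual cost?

Beacon Bank

Beacon Bank: compounded annually, EAR = 6.570%
Orbit Capital: (1 + 0.0643/12)^12 − 1 = 6.623%
The lowest effective annual rate is Beacon Bank at 6.570%.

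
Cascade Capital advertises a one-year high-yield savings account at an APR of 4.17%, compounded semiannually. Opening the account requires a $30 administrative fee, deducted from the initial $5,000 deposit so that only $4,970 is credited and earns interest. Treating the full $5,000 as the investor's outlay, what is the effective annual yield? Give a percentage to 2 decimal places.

3.59%

Value after one year: 4,970 × (1 + 0.0417/2)^2 = 4,970 × 1.042135 = $5,179.41.
Effective yield on the $5,000 outlay: 5,179.41 / 5,000 − 1 = 0.035882 = 3.59%.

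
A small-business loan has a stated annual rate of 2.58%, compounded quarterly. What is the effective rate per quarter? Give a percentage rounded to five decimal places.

0.64500%

With a nominal annual rate compounded quarterly, the periodic rate is the nominal rate divided by 4.
i = 0.0258 / 4 = 0.0064500 = 0.64500%.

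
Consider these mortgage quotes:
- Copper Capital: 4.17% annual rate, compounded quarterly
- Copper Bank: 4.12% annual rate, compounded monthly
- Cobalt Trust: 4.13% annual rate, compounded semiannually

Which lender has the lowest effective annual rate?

Cobalt Trust

Copper Capital: (1 + 0.0417/4)^4 − 1 = 4.236%
Copper Bank: (1 + 0.0412/12)^12 − 1 = 4.199%
Cobalt Trust: (1 + 0.0413/2)^2 − 1 = 4.173%
The lowest effective annual rate is Cobalt Trust at 4.173%.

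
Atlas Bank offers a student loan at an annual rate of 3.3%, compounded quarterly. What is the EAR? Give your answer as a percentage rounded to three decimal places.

3.341%

EAR = (1 + 0.033/4)^4 − 1.
= 1.033411 − 1 = 3.341%.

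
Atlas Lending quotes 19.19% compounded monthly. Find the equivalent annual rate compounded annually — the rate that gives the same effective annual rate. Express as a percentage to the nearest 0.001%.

EAR = (1 + 0.1919/12)^12 − 1 = 0.209711.
Compounded annually, the equivalent nominal rate is the EAR itself: 20.971%.

20.971%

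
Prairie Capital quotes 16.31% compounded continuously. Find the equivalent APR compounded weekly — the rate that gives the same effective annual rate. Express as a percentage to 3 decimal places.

16.336%

EAR under continuous compounding: e^0.1631 − 1 = 0.177154.
Solve (1 + r/52)^52 = 1.177154: r/52 = 1.177154^(1/52) − 1 = 0.003141, so r = 0.163356 = 16.336%.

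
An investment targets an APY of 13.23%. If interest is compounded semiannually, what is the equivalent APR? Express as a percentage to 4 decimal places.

12.8192%

(1 + r/2)^2 − 1 = 0.1323, so 1 + r/2 = 1.1323^(1/2).
r/2 = 0.064096, so r = 0.128192 = 12.8192%.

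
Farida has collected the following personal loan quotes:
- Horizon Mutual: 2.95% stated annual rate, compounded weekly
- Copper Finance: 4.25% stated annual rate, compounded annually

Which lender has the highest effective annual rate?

Copper Finance

Horizon Mutual: (1 + 0.0295/52)^52 − 1 = 2.993%
Copper Finance: compounded annually, EAR = 4.250%
The highest effective annual rate is Copper Finance at 4.250%.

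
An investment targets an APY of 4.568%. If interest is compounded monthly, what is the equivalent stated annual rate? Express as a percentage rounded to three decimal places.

(1 + r/12)^12 − 1 = 0.04568, so 1 + r/12 = 1.04568^(1/12).
r/12 = 0.003729, so r = 0.044751 = 4.475%.

4.475%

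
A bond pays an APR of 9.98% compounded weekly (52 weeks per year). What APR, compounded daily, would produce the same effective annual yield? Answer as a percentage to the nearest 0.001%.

EAR = (1 + 0.0998/52)^52 − 1 = 0.104844.
Solve (1 + r/365)^365 = 1.104844: r/365 = 1.104844^(1/365) − 1 = 0.000273, so r = 0.099718 = 9.972%.

9.972%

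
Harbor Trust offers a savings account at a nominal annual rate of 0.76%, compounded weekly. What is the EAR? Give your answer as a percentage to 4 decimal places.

EAR = (1 + 0.0076/52)^52 − 1.
= 1.007628 − 1 = 0.7628%.

0.7628%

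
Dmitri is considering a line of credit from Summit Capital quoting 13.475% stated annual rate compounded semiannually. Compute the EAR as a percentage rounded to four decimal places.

13.9289%

EAR = (1 + 0.13475/2)^2 − 1.
= 1.139289 − 1 = 13.9289%.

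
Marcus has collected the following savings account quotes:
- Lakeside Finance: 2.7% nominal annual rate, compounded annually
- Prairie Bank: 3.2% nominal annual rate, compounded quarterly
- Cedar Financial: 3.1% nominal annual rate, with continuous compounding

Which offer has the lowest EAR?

Lakeside Finance

Lakeside Finance: compounded annually, EAR = 2.700%
Prairie Bank: (1 + 0.032/4)^4 − 1 = 3.239%
Cedar Financial: e^0.031 − 1 = 3.149%
The lowest effective annual rate is Lakeside Finance at 2.700%.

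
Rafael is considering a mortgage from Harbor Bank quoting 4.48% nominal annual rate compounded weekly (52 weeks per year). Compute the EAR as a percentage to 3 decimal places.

4.580%

EAR = (1 + 0.0448/52)^52 − 1.
= (1 + 0.000862)^52 − 1 = 1.045799 − 1 = 4.580%.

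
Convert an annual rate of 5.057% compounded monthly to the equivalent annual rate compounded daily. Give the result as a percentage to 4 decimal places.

5.0467%

EAR = (1 + 0.05057/12)^12 − 1 = 0.051759.
Solve (1 + r/365)^365 = 1.051759: r/365 = 1.051759^(1/365) − 1 = 0.000138, so r = 0.050467 = 5.0467%.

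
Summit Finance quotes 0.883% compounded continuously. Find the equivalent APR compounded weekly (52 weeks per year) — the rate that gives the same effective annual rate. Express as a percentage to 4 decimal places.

EAR under continuous compounding: e^0.00883 − 1 = 0.008869.
Solve (1 + r/52)^52 = 1.008869: r/52 = 1.008869^(1/52) − 1 = 0.000170, so r = 0.008831 = 0.8831%.

0.8831%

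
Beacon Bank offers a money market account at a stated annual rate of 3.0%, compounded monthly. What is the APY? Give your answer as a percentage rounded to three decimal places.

EAR = (1 + 0.030/12)^12 − 1.
= (1 + 0.002500)^12 − 1 = 1.030416 − 1 = 3.042%.

3.042%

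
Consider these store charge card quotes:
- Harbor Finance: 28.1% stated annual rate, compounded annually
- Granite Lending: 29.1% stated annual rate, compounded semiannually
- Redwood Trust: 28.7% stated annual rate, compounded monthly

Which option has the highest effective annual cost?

Redwood Trust

Harbor Finance: compounded annually, EAR = 28.100%
Granite Lending: (1 + 0.291/2)^2 − 1 = 31.217%
Redwood Trust: (1 + 0.287/12)^12 − 1 = 32.793%
The highest effective annual rate is Redwood Trust at 32.793%.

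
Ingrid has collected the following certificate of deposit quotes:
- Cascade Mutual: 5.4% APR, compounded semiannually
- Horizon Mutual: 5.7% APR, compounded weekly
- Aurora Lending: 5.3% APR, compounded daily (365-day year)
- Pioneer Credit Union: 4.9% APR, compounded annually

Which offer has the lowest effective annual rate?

Pioneer Credit Union

Cascade Mutual: (1 + 0.054/2)^2 − 1 = 5.473%
Horizon Mutual: (1 + 0.057/52)^52 − 1 = 5.862%
Aurora Lending: (1 + 0.053/365)^365 − 1 = 5.443%
Pioneer Credit Union: compounded annually, EAR = 4.900%
The lowest effective annual rate is Pioneer Credit Union at 4.900%.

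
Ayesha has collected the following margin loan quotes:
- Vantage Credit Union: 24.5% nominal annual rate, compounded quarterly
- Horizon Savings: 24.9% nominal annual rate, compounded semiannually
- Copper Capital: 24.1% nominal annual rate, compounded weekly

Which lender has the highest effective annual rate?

Vantage Credit Union: (1 + 0.245/4)^4 − 1 = 26.844%
Horizon Savings: (1 + 0.249/2)^2 − 1 = 26.450%
Copper Capital: (1 + 0.241/52)^52 − 1 = 27.181%
The highest effective annual rate is Copper Capital at 27.181%.

Copper Capital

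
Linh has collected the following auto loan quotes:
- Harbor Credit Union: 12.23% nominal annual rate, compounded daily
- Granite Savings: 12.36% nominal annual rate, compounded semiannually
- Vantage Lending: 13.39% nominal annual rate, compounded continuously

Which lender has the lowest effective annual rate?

Granite Savings

Harbor Credit Union: (1 + 0.1223/365)^365 − 1 = 13.007%
Granite Savings: (1 + 0.1236/2)^2 − 1 = 12.742%
Vantage Lending: e^0.1339 − 1 = 14.328%
The lowest effective annual rate is Granite Savings at 12.742%.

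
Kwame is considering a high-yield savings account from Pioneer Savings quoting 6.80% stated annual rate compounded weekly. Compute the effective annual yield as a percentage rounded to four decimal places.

7.0318%

EAR = (1 + 0.0680/52)^52 − 1.
= (1 + 0.001308)^52 − 1 = 1.070318 − 1 = 7.0318%.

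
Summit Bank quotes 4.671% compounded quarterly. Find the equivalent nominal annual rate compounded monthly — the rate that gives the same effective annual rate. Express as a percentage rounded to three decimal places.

EAR = (1 + 0.04671/4)^4 − 1 = 0.047535.
Solve (1 + r/12)^12 = 1.047535: r/12 = 1.047535^(1/12) − 1 = 0.003877, so r = 0.046529 = 4.653%.

4.653%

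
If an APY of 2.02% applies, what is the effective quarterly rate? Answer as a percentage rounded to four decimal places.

0.5012%

The per-quarter rate i satisfies (1 + i)^4 = 1 + 0.0202.
i = 1.0202^(1/4) − 1 = 0.0050122 = 0.5012%.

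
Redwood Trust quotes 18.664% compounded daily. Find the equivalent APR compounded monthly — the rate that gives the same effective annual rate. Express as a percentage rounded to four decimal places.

18.8051%

EAR = (1 + 0.18664/365)^365 − 1 = 0.205136.
Solve (1 + r/12)^12 = 1.205136: r/12 = 1.205136^(1/12) − 1 = 0.015671, so r = 0.188051 = 18.8051%.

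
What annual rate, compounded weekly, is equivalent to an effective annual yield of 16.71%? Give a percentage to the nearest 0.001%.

15.475%

(1 + r/52)^52 − 1 = 0.1671, so 1 + r/52 = 1.1671^(1/52).
r/52 = 0.002976, so r = 0.154752 = 15.475%.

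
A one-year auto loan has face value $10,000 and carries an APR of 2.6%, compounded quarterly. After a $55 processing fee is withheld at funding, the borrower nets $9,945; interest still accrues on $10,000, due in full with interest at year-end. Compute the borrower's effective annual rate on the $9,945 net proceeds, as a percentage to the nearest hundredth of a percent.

Amount owed after one year: 10,000 × (1 + 0.026/4)^4 = 10,000 × 1.026255 = $10,262.55.
Effective rate on net proceeds: 10,262.55 / 9,945 − 1 = 0.031930 = 3.19%.

3.19%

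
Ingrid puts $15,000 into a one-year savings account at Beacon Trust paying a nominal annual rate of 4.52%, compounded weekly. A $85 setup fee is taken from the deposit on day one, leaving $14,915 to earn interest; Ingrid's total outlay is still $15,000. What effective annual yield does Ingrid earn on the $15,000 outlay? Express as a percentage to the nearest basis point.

4.03%

Value after one year: 14,915 × (1 + 0.0452/52)^52 = 14,915 × 1.046217 = $15,604.32.
Effective yield on the $15,000 outlay: 15,604.32 / 15,000 − 1 = 0.040288 = 4.03%.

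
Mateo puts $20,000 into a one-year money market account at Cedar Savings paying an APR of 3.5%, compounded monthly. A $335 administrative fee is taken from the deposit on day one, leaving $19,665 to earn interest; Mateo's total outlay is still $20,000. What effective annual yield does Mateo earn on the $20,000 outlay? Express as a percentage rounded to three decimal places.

Value after one year: 19,665 × (1 + 0.035/12)^12 = 19,665 × 1.035567 = $20,364.42.
Effective yield on the $20,000 outlay: 20,364.42 / 20,000 − 1 = 0.018221 = 1.822%.

1.822%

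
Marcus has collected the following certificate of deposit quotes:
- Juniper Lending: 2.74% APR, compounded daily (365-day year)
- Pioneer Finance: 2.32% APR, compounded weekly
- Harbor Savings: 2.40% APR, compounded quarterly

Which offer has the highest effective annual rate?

Juniper Lending

Juniper Lending: (1 + 0.0274/365)^365 − 1 = 2.778%
Pioneer Finance: (1 + 0.0232/52)^52 − 1 = 2.347%
Harbor Savings: (1 + 0.0240/4)^4 − 1 = 2.422%
The highest effective annual rate is Juniper Lending at 2.778%.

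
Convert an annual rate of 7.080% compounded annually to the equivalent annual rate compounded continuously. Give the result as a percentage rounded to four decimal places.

6.8406%

Compounded annually, EAR = nominal = 0.070800.
Equivalent continuous rate: r = ln(1 + 0.070800) = 0.068406 = 6.8406%.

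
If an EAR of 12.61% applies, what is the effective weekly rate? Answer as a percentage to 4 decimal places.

The per-week rate i satisfies (1 + i)^52 = 1 + 0.1261.
i = 1.1261^(1/52) − 1 = 0.0022865 = 0.2286%.

0.2286%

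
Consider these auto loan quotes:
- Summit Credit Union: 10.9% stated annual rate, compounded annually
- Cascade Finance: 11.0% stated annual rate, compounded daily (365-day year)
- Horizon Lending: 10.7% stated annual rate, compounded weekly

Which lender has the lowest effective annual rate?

Summit Credit Union: compounded annually, EAR = 10.900%
Cascade Finance: (1 + 0.110/365)^365 − 1 = 11.626%
Horizon Lending: (1 + 0.107/52)^52 − 1 = 11.281%
The lowest effective annual rate is Summit Credit Union at 10.900%.

Summit Credit Union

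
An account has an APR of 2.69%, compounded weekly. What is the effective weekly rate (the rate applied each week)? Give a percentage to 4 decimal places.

With a nominal annual rate compounded weekly, the periodic rate is the nominal rate divided by 52.
i = 0.0269 / 52 = 0.0005173 = 0.0517%.

0.0517%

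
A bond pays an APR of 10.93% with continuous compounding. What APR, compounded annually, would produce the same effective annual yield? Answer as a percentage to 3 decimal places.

11.550%

EAR under continuous compounding: e^0.1093 − 1 = 0.115497.
Compounded annually, the equivalent nominal rate is the EAR itself: 11.550%.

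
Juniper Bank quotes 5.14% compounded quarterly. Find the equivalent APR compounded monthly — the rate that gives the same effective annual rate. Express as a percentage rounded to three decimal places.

5.118%

EAR = (1 + 0.0514/4)^4 − 1 = 0.052399.
Solve (1 + r/12)^12 = 1.052399: r/12 = 1.052399^(1/12) − 1 = 0.004265, so r = 0.051181 = 5.118%.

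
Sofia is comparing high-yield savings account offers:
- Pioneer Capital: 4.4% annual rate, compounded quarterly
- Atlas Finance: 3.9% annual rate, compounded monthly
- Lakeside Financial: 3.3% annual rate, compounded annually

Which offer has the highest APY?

Pioneer Capital: (1 + 0.044/4)^4 − 1 = 4.473%
Atlas Finance: (1 + 0.039/12)^12 − 1 = 3.970%
Lakeside Financial: compounded annually, EAR = 3.300%
The highest effective annual rate is Pioneer Capital at 4.473%.

Pioneer Capital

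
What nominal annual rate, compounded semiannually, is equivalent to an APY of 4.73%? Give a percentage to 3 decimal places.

4.675%

(1 + r/2)^2 − 1 = 0.0473, so 1 + r/2 = 1.0473^(1/2).
r/2 = 0.023377, so r = 0.046754 = 4.675%.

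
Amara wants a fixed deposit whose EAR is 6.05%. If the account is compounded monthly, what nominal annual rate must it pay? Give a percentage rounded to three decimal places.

5.888%

(1 + r/12)^12 − 1 = 0.0605, so 1 + r/12 = 1.0605^(1/12).
r/12 = 0.004907, so r = 0.058884 = 5.888%.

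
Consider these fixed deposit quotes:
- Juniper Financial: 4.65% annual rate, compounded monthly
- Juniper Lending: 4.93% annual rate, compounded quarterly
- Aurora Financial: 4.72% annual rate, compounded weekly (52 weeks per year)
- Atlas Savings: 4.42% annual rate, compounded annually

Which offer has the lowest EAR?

Juniper Financial: (1 + 0.0465/12)^12 − 1 = 4.750%
Juniper Lending: (1 + 0.0493/4)^4 − 1 = 5.022%
Aurora Financial: (1 + 0.0472/52)^52 − 1 = 4.831%
Atlas Savings: compounded annually, EAR = 4.420%
The lowest effective annual rate is Atlas Savings at 4.420%.

Atlas Savings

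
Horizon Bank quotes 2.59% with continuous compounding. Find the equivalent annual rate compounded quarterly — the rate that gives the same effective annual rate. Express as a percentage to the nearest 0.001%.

EAR under continuous compounding: e^0.0259 − 1 = 0.026238.
Solve (1 + r/4)^4 = 1.026238: r/4 = 1.026238^(1/4) − 1 = 0.006496, so r = 0.025984 = 2.598%.

2.598%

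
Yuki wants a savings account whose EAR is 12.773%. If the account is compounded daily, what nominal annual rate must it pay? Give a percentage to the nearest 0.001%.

(1 + r/365)^365 − 1 = 0.12773, so 1 + r/365 = 1.12773^(1/365).
r/365 = 0.000329, so r = 0.120227 = 12.023%.

12.023%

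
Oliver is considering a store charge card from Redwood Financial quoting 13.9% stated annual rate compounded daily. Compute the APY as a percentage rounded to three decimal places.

14.909%

EAR = (1 + 0.139/365)^365 − 1.
= (1 + 0.000381)^365 − 1 = 1.149094 − 1 = 14.909%.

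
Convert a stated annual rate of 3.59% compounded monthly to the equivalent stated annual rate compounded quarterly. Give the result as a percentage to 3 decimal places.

EAR = (1 + 0.0359/12)^12 − 1 = 0.036497.
Solve (1 + r/4)^4 = 1.036497: r/4 = 1.036497^(1/4) − 1 = 0.009002, so r = 0.036008 = 3.601%.

3.601%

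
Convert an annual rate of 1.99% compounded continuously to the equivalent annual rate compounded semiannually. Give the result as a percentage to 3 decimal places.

EAR under continuous compounding: e^0.0199 − 1 = 0.020099.
Solve (1 + r/2)^2 = 1.020099: r/2 = 1.020099^(1/2) − 1 = 0.010000, so r = 0.019999 = 2.000%.

2.000%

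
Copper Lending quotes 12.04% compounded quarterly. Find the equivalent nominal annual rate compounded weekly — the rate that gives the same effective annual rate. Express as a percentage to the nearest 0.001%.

EAR = (1 + 0.1204/4)^4 − 1 = 0.125946.
Solve (1 + r/52)^52 = 1.125946: r/52 = 1.125946^(1/52) − 1 = 0.002284, so r = 0.118759 = 11.876%.

11.876%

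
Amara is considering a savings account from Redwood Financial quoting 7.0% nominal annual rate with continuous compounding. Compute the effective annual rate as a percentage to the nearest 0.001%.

With continuous compounding, EAR = e^0.070 − 1.
e^0.070 = 1.072508, so EAR = 0.072508 = 7.251%.

7.251%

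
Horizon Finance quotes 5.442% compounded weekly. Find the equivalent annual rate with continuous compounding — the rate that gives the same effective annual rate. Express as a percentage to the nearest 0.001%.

EAR = (1 + 0.05442/52)^52 − 1 = 0.055898.
Equivalent continuous rate: r = ln(1 + 0.055898) = 0.054392 = 5.439%.

5.439%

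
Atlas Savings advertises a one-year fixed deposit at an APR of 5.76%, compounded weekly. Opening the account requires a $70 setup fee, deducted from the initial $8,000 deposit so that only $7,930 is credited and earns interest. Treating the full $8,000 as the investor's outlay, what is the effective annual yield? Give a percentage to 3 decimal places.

Value after one year: 7,930 × (1 + 0.0576/52)^52 = 7,930 × 1.059257 = $8,399.91.
Effective yield on the $8,000 outlay: 8,399.91 / 8,000 − 1 = 0.049989 = 4.999%.

4.999%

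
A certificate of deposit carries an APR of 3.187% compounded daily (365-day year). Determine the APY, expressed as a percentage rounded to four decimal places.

3.2382%

EAR = (1 + 0.03187/365)^365 − 1.
= 1.032382 − 1 = 3.2382%.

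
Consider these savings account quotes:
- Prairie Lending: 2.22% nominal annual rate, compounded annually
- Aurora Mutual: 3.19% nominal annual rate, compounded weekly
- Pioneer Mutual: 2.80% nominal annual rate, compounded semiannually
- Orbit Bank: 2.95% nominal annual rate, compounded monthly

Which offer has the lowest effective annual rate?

Prairie Lending

Prairie Lending: compounded annually, EAR = 2.220%
Aurora Mutual: (1 + 0.0319/52)^52 − 1 = 3.240%
Pioneer Mutual: (1 + 0.0280/2)^2 − 1 = 2.820%
Orbit Bank: (1 + 0.0295/12)^12 − 1 = 2.990%
The lowest effective annual rate is Prairie Lending at 2.220%.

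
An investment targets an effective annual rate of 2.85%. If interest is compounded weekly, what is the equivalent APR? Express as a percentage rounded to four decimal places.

2.8109%

(1 + r/52)^52 − 1 = 0.0285, so 1 + r/52 = 1.0285^(1/52).
r/52 = 0.000541, so r = 0.028109 = 2.8109%.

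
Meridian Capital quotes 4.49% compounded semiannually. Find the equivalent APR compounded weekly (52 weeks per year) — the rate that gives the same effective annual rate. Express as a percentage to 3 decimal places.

4.442%

EAR = (1 + 0.0449/2)^2 − 1 = 0.045404.
Solve (1 + r/52)^52 = 1.045404: r/52 = 1.045404^(1/52) − 1 = 0.000854, so r = 0.044422 = 4.442%.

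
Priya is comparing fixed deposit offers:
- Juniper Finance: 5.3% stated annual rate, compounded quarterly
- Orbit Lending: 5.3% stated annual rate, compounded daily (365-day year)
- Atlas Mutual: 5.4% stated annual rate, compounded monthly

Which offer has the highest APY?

Juniper Finance: (1 + 0.053/4)^4 − 1 = 5.406%
Orbit Lending: (1 + 0.053/365)^365 − 1 = 5.443%
Atlas Mutual: (1 + 0.054/12)^12 − 1 = 5.536%
The highest effective annual rate is Atlas Mutual at 5.536%.

Atlas Mutual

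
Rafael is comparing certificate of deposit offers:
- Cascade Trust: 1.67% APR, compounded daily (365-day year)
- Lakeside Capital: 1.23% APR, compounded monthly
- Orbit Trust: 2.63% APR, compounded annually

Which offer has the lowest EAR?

Cascade Trust: (1 + 0.0167/365)^365 − 1 = 1.684%
Lakeside Capital: (1 + 0.0123/12)^12 − 1 = 1.237%
Orbit Trust: compounded annually, EAR = 2.630%
The lowest effective annual rate is Lakeside Capital at 1.237%.

Lakeside Capital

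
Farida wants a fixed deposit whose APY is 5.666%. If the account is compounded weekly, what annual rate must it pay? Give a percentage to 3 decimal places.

(1 + r/52)^52 − 1 = 0.05666, so 1 + r/52 = 1.05666^(1/52).
r/52 = 0.001060, so r = 0.055142 = 5.514%.

5.514%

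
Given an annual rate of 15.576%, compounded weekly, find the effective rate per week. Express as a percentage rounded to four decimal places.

0.2995%

With a nominal annual rate compounded weekly, the periodic rate is the nominal rate divided by 52.
i = 0.15576 / 52 = 0.0029954 = 0.2995%.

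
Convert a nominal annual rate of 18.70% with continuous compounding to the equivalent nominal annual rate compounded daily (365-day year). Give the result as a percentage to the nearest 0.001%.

18.705%

EAR under continuous compounding: e^0.1870 − 1 = 0.205627.
Solve (1 + r/365)^365 = 1.205627: r/365 = 1.205627^(1/365) − 1 = 0.000512, so r = 0.187048 = 18.705%.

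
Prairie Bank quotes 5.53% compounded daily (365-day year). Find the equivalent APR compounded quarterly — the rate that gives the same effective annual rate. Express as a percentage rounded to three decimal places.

EAR = (1 + 0.0553/365)^365 − 1 = 0.056853.
Solve (1 + r/4)^4 = 1.056853: r/4 = 1.056853^(1/4) − 1 = 0.013920, so r = 0.055680 = 5.568%.

5.568%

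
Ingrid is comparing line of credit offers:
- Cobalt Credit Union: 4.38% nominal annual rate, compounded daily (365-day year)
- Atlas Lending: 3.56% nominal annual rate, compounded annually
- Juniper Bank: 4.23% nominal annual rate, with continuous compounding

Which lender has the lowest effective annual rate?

Atlas Lending

Cobalt Credit Union: (1 + 0.0438/365)^365 − 1 = 4.477%
Atlas Lending: compounded annually, EAR = 3.560%
Juniper Bank: e^0.0423 − 1 = 4.321%
The lowest effective annual rate is Atlas Lending at 3.560%.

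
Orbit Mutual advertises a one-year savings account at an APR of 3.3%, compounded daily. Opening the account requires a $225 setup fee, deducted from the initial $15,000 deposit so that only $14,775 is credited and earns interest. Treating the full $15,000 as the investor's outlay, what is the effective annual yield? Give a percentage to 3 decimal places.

Value after one year: 14,775 × (1 + 0.033/365)^365 = 14,775 × 1.033549 = $15,270.69.
Effective yield on the $15,000 outlay: 15,270.69 / 15,000 − 1 = 0.018046 = 1.805%.

1.805%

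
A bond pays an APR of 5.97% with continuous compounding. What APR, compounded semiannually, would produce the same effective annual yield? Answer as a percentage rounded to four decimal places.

EAR under continuous compounding: e^0.0597 − 1 = 0.061518.
Solve (1 + r/2)^2 = 1.061518: r/2 = 1.061518^(1/2) − 1 = 0.030300, so r = 0.060600 = 6.0600%.

6.0600%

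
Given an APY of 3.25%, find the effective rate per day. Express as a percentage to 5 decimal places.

The per-day rate i satisfies (1 + i)^365 = 1 + 0.0325.
i = 1.0325^(1/365) − 1 = 0.0000876 = 0.00876%.

0.00876%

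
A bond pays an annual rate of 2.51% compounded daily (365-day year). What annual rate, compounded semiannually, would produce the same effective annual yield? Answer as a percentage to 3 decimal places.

EAR = (1 + 0.0251/365)^365 − 1 = 0.025417.
Solve (1 + r/2)^2 = 1.025417: r/2 = 1.025417^(1/2) − 1 = 0.012629, so r = 0.025257 = 2.526%.

2.526%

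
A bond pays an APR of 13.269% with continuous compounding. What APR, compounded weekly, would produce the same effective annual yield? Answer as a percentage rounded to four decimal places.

EAR under continuous compounding: e^0.13269 − 1 = 0.141896.
Solve (1 + r/52)^52 = 1.141896: r/52 = 1.141896^(1/52) − 1 = 0.002555, so r = 0.132859 = 13.2859%.

13.2859%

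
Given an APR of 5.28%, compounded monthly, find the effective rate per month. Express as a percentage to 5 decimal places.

0.44000%

With a nominal annual rate compounded monthly, the periodic rate is the nominal rate divided by 12.
i = 0.0528 / 12 = 0.0044000 = 0.44000%.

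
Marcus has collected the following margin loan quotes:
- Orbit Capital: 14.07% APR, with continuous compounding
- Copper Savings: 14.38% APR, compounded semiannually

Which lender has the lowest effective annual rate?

Copper Savings

Orbit Capital: e^0.1407 − 1 = 15.108%
Copper Savings: (1 + 0.1438/2)^2 − 1 = 14.897%
The lowest effective annual rate is Copper Savings at 14.897%.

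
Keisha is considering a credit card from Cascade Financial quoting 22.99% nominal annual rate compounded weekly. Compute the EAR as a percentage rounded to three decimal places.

25.784%

EAR = (1 + 0.2299/52)^52 − 1.
= (1 + 0.004421)^52 − 1 = 1.257837 − 1 = 25.784%.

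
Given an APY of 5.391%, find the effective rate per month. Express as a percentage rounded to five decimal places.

The per-month rate i satisfies (1 + i)^12 = 1 + 0.05391.
i = 1.05391^(1/12) − 1 = 0.0043852 = 0.43852%.

0.43852%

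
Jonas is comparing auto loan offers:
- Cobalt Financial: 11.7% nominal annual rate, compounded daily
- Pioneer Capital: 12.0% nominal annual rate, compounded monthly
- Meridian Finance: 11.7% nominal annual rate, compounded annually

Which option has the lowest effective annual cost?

Meridian Finance

Cobalt Financial: (1 + 0.117/365)^365 − 1 = 12.410%
Pioneer Capital: (1 + 0.120/12)^12 − 1 = 12.683%
Meridian Finance: compounded annually, EAR = 11.700%
The lowest effective annual rate is Meridian Finance at 11.700%.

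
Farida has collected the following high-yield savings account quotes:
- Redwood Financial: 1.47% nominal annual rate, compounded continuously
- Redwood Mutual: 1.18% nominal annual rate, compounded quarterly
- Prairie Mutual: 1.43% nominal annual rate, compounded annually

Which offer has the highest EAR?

Redwood Financial: e^0.0147 − 1 = 1.481%
Redwood Mutual: (1 + 0.0118/4)^4 − 1 = 1.185%
Prairie Mutual: compounded annually, EAR = 1.430%
The highest effective annual rate is Redwood Financial at 1.481%.

Redwood Financial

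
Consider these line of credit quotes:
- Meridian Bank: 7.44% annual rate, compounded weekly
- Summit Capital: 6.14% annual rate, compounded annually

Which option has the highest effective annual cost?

Meridian Bank

Meridian Bank: (1 + 0.0744/52)^52 − 1 = 7.718%
Summit Capital: compounded annually, EAR = 6.140%
The highest effective annual rate is Meridian Bank at 7.718%.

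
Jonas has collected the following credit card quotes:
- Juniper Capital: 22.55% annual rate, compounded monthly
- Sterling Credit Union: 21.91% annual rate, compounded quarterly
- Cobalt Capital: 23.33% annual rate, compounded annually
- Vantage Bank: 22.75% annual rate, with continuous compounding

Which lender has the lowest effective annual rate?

Juniper Capital: (1 + 0.2255/12)^12 − 1 = 25.033%
Sterling Credit Union: (1 + 0.2191/4)^4 − 1 = 23.777%
Cobalt Capital: compounded annually, EAR = 23.330%
Vantage Bank: e^0.2275 − 1 = 25.546%
The lowest effective annual rate is Cobalt Capital at 23.330%.

Cobalt Capital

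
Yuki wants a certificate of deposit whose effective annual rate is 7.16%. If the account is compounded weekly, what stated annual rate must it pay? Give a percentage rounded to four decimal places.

(1 + r/52)^52 − 1 = 0.0716, so 1 + r/52 = 1.0716^(1/52).
r/52 = 0.001331, so r = 0.069199 = 6.9199%.

6.9199%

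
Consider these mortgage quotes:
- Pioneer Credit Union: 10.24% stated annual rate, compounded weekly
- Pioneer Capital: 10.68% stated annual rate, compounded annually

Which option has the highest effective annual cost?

Pioneer Credit Union: (1 + 0.1024/52)^52 − 1 = 10.771%
Pioneer Capital: compounded annually, EAR = 10.680%
The highest effective annual rate is Pioneer Credit Union at 10.771%.

Pioneer Credit Union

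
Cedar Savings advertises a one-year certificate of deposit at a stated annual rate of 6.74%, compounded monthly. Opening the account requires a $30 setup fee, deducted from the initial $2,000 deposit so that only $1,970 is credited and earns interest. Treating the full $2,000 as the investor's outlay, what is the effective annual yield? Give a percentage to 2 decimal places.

5.35%

Value after one year: 1,970 × (1 + 0.0674/12)^12 = 1,970 × 1.069522 = $2,106.96.
Effective yield on the $2,000 outlay: 2,106.96 / 2,000 − 1 = 0.053479 = 5.35%.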